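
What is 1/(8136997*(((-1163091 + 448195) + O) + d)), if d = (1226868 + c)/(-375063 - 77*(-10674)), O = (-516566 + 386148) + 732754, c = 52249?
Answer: -446835/409245939162765551 ≈ -1.0918e-12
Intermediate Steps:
O = 602336 (O = -130418 + 732754 = 602336)
d = 1279117/446835 (d = (1226868 + 52249)/(-375063 - 77*(-10674)) = 1279117/(-375063 + 821898) = 1279117/446835 ≈ 2.8626)
1/(8136997*(((-1163091 + 448195) + O) + d)) = 1/(8136997*(((-1163091 + 448195) + 602336) + 1279117/446835)) = 1/(8136997*((-714896 + 602336) + 1279117/446835)) = 1/(8136997*(-112560 + 1279117/446835)) = 1/(8136997*(-50294468483/446835)) = (1/8136997)*(-446835/50294468483) = -446835/409245939162765551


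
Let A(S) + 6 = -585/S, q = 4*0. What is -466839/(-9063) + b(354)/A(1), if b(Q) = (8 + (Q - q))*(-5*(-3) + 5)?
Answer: 23365081/595137 ≈ 39.260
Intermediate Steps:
q = 0
A(S) = -6 - 585/S
b(Q) = 160 + 20*Q (b(Q) = (8 + (Q - 1*0))*(-5*(-3) + 5) = (8 + (Q + 0))*(15 + 5) = (8 + Q)*20 = 160 + 20*Q)
-466839/(-9063) + b(354)/A(1) = -466839/(-9063) + (160 + 20*354)/(-6 - 585/1) = -466839*(-1/9063) + (160 + 7080)/(-6 - 585*1) = 51871/1007 + 7240/(-6 - 585) = 51871/1007 + 7240/(-591) = 51871/1007 + 7240*(-1/591) = 51871/1007 - 7240/591 = 23365081/595137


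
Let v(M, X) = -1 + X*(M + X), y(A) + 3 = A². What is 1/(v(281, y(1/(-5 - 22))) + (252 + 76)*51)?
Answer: 531441/8446392289 ≈ 6.2919e-5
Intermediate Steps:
y(A) = -3 + A²
1/(v(281, y(1/(-5 - 22))) + (252 + 76)*51) = 1/((-1 + (-3 + (1/(-5 - 22))²)² + 281*(-3 + (1/(-5 - 22))²)) + (252 + 76)*51) = 1/((-1 + (-3 + (1/(-27))²)² + 281*(-3 + (1/(-27))²)) + 328*51) = 1/((-1 + (-3 + (-1/27)²)² + 281*(-3 + (-1/27)²)) + 16728) = 1/((-1 + (-3 + 1/729)² + 281*(-3 + 1/729)) + 16728) = 1/((-1 + (-2186/729)² + 281*(-2186/729)) + 16728) = 1/((-1 + 4778596/531441 - 614266/729) + 16728) = 1/(-443552759/531441 + 16728) = 1/(8446392289/531441) = 531441/8446392289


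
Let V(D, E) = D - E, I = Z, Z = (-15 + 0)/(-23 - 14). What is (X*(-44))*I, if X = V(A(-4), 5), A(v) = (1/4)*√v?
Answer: 3300/37 - 330*I/37 ≈ 89.189 - 8.9189*I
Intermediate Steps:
Z = 15/37 (Z = -15/(-37) = -15*(-1/37) = 15/37 ≈ 0.40541)
I = 15/37 ≈ 0.40541
A(v) = √v/4 (A(v) = (1*(¼))*√v = √v/4)
X = -5 + I/2 (X = √(-4)/4 - 1*5 = (2*I)/4 - 5 = I/2 - 5 = -5 + I/2 ≈ -5.0 + 0.5*I)
(X*(-44))*I = ((-5 + I/2)*(-44))*(15/37) = (220 - 22*I)*(15/37) = 3300/37 - 330*I/37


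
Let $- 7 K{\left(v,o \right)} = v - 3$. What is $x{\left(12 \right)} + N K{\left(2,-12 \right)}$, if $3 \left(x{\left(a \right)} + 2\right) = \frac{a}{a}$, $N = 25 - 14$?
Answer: $- \frac{2}{21} \approx -0.095238$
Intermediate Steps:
$K{\left(v,o \right)} = \frac{3}{7} - \frac{v}{7}$ ($K{\left(v,o \right)} = - \frac{v - 3}{7} = - \frac{-3 + v}{7} = \frac{3}{7} - \frac{v}{7}$)
$N = 11$
$x{\left(a \right)} = - \frac{5}{3}$ ($x{\left(a \right)} = -2 + \frac{a \frac{1}{a}}{3} = -2 + \frac{1}{3} \cdot 1 = -2 + \frac{1}{3} = - \frac{5}{3}$)
$x{\left(12 \right)} + N K{\left(2,-12 \right)} = - \frac{5}{3} + 11 \left(\frac{3}{7} - \frac{2}{7}\right) = - \frac{5}{3} + 11 \cdot \frac{1}{7} = - \frac{5}{3} + \frac{11}{7} = - \frac{2}{21}$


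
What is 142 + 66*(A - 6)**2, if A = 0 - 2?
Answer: 4366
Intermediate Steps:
A = -2
142 + 66*(A - 6)**2 = 142 + 66*(-2 - 6)**2 = 142 + 66*(-8)**2 = 142 + 66*64 = 142 + 4224 = 4366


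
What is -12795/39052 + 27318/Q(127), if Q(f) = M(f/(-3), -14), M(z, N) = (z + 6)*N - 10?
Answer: 198832893/3651362 ≈ 54.454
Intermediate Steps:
M(z, N) = -10 + N*(6 + z) (M(z, N) = (6 + z)*N - 10 = N*(6 + z) - 10 = -10 + N*(6 + z))
Q(f) = -94 + 14*f/3 (Q(f) = -10 + 6*(-14) - 14*f/(-3) = -10 - 84 - 14*f*(-1)/3 = -10 - 84 - (-14)*f/3 = -10 - 84 + 14*f/3 = -94 + 14*f/3)
-12795/39052 + 27318/Q(127) = -12795/39052 + 27318/(-94 + (14/3)*127) = -12795*1/39052 + 27318/(-94 + 1778/3) = -12795/39052 + 27318/(1496/3) = -12795/39052 + 27318*(3/1496) = -12795/39052 + 40977/748 = 198832893/3651362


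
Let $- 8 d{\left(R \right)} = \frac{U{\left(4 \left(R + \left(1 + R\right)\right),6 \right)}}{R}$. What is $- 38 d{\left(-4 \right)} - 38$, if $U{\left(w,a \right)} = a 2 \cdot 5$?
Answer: $- \frac{437}{4} \approx -109.25$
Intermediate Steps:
$U{\left(w,a \right)} = 10 a$ ($U{\left(w,a \right)} = 2 a 5 = 10 a$)
$d{\left(R \right)} = - \frac{15}{2 R}$ ($d{\left(R \right)} = - \frac{10 \cdot 6 \frac{1}{R}}{8} = - \frac{60 \frac{1}{R}}{8} = - \frac{15}{2 R}$)
$- 38 d{\left(-4 \right)} - 38 = - 38 \left(- \frac{15}{2 \left(-4\right)}\right) - 38 = - 38 \left(\left(- \frac{15}{2}\right) \left(- \frac{1}{4}\right)\right) - 38 = \left(-38\right) \frac{15}{8} - 38 = - \frac{285}{4} - 38 = - \frac{437}{4}$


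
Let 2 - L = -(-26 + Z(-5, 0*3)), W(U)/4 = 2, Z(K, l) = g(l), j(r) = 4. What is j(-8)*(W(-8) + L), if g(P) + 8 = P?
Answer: -96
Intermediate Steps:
g(P) = -8 + P
Z(K, l) = -8 + l
W(U) = 8 (W(U) = 4*2 = 8)
L = -32 (L = 2 - (-1)*(-26 + (-8 + 0*3)) = 2 - (-1)*(-26 + (-8 + 0)) = 2 - (-1)*(-26 - 8) = 2 - (-1)*(-34) = 2 - 1*34 = 2 - 34 = -32)
j(-8)*(W(-8) + L) = 4*(8 - 32) = 4*(-24) = -96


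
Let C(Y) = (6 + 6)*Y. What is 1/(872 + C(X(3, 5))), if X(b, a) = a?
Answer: 1/932 ≈ 0.0010730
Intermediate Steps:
C(Y) = 12*Y
1/(872 + C(X(3, 5))) = 1/(872 + 12*5) = 1/(872 + 60) = 1/932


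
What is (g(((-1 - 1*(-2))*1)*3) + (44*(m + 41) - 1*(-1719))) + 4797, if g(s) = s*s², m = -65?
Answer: 5487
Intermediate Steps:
g(s) = s³
(g(((-1 - 1*(-2))*1)*3) + (44*(m + 41) - 1*(-1719))) + 4797 = ((((-1 - 1*(-2))*1)*3)³ + (44*(-65 + 41) - 1*(-1719))) + 4797 = ((((-1 + 2)*1)*3)³ + (44*(-24) + 1719)) + 4797 = (((1*1)*3)³ + (-1056 + 1719)) + 4797 = ((1*3)³ + 663) + 4797 = (3³ + 663) + 4797 = (27 + 663) + 4797 = 690 + 4797 = 5487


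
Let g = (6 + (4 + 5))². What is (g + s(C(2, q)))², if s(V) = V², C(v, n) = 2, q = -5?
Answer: 52441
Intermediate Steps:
g = 225 (g = (6 + 9)² = 15² = 225)
(g + s(C(2, q)))² = (225 + 2²)² = (225 + 4)² = 229² = 52441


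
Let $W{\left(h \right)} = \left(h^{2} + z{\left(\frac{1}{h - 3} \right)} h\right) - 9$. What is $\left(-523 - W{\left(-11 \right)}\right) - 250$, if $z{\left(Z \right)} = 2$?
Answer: $-863$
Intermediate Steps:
$W{\left(h \right)} = -9 + h^{2} + 2 h$ ($W{\left(h \right)} = \left(h^{2} + 2 h\right) - 9 = -9 + h^{2} + 2 h$)
$\left(-523 - W{\left(-11 \right)}\right) - 250 = \left(-523 - \left(-9 + \left(-11\right)^{2} + 2 \left(-11\right)\right)\right) - 250 = \left(-523 - \left(-9 + 121 - 22\right)\right) - 250 = \left(-523 - 90\right) - 250 = -613 - 250 = -863$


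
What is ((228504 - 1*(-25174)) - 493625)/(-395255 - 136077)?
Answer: 239947/531332 ≈ 0.45160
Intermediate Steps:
((228504 - 1*(-25174)) - 493625)/(-395255 - 136077) = ((228504 + 25174) - 493625)/(-531332) = (253678 - 493625)*(-1/531332) = -239947*(-1/531332) = 239947/531332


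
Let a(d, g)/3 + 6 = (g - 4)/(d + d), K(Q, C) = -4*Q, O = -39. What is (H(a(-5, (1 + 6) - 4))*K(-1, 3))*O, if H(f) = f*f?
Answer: -1221831/25 ≈ -48873.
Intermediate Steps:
a(d, g) = -18 + 3*(-4 + g)/(2*d) (a(d, g) = -18 + 3*((g - 4)/(d + d)) = -18 + 3*((-4 + g)/((2*d))) = -18 + 3*((-4 + g)*(1/(2*d))) = -18 + 3*((-4 + g)/(2*d)) = -18 + 3*(-4 + g)/(2*d))
H(f) = f²
(H(a(-5, (1 + 6) - 4))*K(-1, 3))*O = (((3/2)*(-4 + ((1 + 6) - 4) - 12*(-5))/(-5))²*(-4*(-1)))*(-39) = (((3/2)*(-⅕)*(-4 + (7 - 4) + 60))²*4)*(-39) = (((3/2)*(-⅕)*(-4 + 3 + 60))²*4)*(-39) = (((3/2)*(-⅕)*59)²*4)*(-39) = ((-177/10)²*4)*(-39) = ((31329/100)*4)*(-39) = (31329/25)*(-39) = -1221831/25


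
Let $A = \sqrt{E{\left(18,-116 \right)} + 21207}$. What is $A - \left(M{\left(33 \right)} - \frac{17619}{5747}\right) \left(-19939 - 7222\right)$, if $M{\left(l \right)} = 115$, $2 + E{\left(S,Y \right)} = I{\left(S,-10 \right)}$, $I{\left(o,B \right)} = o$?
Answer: $\frac{2496041578}{821} + \sqrt{21223} \approx 3.0404 \cdot 10^{6}$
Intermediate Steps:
$E{\left(S,Y \right)} = -2 + S$
$A = \sqrt{21223}$ ($A = \sqrt{\left(-2 + 18\right) + 21207} = \sqrt{16 + 21207} = \sqrt{21223} \approx 145.68$)
$A - \left(M{\left(33 \right)} - \frac{17619}{5747}\right) \left(-19939 - 7222\right) = \sqrt{21223} - \left(115 - \frac{17619}{5747}\right) \left(-19939 - 7222\right) = \sqrt{21223} - \left(115 - \frac{2517}{821}\right) \left(-27161\right) = \sqrt{21223} - \frac{91898}{821} \left(-27161\right) = \sqrt{21223} - - \frac{2496041578}{821} = \sqrt{21223} + \frac{2496041578}{821} = \frac{2496041578}{821} + \sqrt{21223}$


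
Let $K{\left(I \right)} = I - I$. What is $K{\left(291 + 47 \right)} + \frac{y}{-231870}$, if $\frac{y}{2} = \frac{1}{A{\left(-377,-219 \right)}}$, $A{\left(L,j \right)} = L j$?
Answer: $- \frac{1}{9571941405} \approx -1.0447 \cdot 10^{-10}$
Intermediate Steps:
$K{\left(I \right)} = 0$
$y = \frac{2}{82563}$ ($y = \frac{2}{\left(-377\right) \left(-219\right)} = \frac{2}{82563} \approx 2.4224 \cdot 10^{-5}$)
$K{\left(291 + 47 \right)} + \frac{y}{-231870} = 0 + \frac{2}{82563 \left(-231870\right)} = 0 + \frac{2}{82563} \left(- \frac{1}{231870}\right) = 0 - \frac{1}{9571941405} = - \frac{1}{9571941405}$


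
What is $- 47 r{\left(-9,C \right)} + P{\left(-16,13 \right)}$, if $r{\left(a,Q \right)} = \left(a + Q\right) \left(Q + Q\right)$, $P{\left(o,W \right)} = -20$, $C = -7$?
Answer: $-10548$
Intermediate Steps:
$r{\left(a,Q \right)} = 2 Q \left(Q + a\right)$ ($r{\left(a,Q \right)} = \left(Q + a\right) 2 Q = 2 Q \left(Q + a\right)$)
$- 47 r{\left(-9,C \right)} + P{\left(-16,13 \right)} = - 47 \cdot 2 \left(-7\right) \left(-7 - 9\right) - 20 = - 47 \cdot 2 \left(-7\right) \left(-16\right) - 20 = \left(-47\right) 224 - 20 = -10528 - 20 = -10548$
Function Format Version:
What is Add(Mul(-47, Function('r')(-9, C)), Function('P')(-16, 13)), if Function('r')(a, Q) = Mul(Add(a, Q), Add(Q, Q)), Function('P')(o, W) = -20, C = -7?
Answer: -10548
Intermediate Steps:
Function('r')(a, Q) = Mul(2, Q, Add(Q, a)) (Function('r')(a, Q) = Mul(Add(Q, a), Mul(2, Q)) = Mul(2, Q, Add(Q, a)))
Add(Mul(-47, Function('r')(-9, C)), Function('P')(-16, 13)) = Add(Mul(-47, Mul(2, -7, Add(-7, -9))), -20) = Add(Mul(-47, Mul(2, -7, -16)), -20) = Add(Mul(-47, 224), -20) = Add(-10528, -20) = -10548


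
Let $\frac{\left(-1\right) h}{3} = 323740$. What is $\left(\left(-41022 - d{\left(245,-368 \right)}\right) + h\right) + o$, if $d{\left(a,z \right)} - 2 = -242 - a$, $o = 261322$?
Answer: $-750435$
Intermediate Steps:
$h = -971220$ ($h = \left(-3\right) 323740 = -971220$)
$d{\left(a,z \right)} = -240 - a$ ($d{\left(a,z \right)} = 2 - \left(242 + a\right) = -240 - a$)
$\left(\left(-41022 - d{\left(245,-368 \right)}\right) + h\right) + o = \left(\left(-41022 - \left(-240 - 245\right)\right) - 971220\right) + 261322 = \left(\left(-41022 - -485\right) - 971220\right) + 261322 = \left(\left(-41022 + 485\right) - 971220\right) + 261322 = \left(-40537 - 971220\right) + 261322 = -1011757 + 261322 = -750435$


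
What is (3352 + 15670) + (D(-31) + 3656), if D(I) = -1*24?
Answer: 22654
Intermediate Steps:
D(I) = -24
(3352 + 15670) + (D(-31) + 3656) = (3352 + 15670) + (-24 + 3656) = 19022 + 3632 = 22654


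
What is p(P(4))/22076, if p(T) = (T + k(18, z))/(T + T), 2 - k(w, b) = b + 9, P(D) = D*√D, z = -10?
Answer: 11/353216 ≈ 3.1142e-5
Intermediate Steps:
P(D) = D^(3/2)
k(w, b) = -7 - b (k(w, b) = 2 - (b + 9) = 2 - (9 + b) = 2 + (-9 - b) = -7 - b)
p(T) = (3 + T)/(2*T) (p(T) = (T + (-7 - 1*(-10)))/(T + T) = (T + (-7 + 10))/((2*T)) = (T + 3)*(1/(2*T)) = (3 + T)*(1/(2*T)) = (3 + T)/(2*T))
p(P(4))/22076 = ((3 + 4^(3/2))/(2*(4^(3/2))))/22076 = ((½)*(3 + 8)/8)*(1/22076) = ((½)*(⅛)*11)*(1/22076) = (11/16)*(1/22076) = 11/353216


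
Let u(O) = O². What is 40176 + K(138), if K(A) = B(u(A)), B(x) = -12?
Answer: 40164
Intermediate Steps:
K(A) = -12
40176 + K(138) = 40176 - 12 = 40164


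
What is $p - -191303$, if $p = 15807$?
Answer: $207110$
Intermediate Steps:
$p - -191303 = 15807 - -191303 = 15807 + 191303 = 207110$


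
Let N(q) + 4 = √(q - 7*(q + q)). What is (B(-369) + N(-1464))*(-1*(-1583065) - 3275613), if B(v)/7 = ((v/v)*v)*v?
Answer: -1613206427404 - 3385096*√4758 ≈ -1.6134e+12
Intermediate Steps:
B(v) = 7*v² (B(v) = 7*(((v/v)*v)*v) = 7*((1*v)*v) = 7*(v*v) = 7*v²)
N(q) = -4 + √13*√(-q) (N(q) = -4 + √(q - 7*(q + q)) = -4 + √(q - 14*q) = -4 + √(-13*q) = -4 + √13*√(-q))
(B(-369) + N(-1464))*(-1*(-1583065) - 3275613) = (7*(-369)² + (-4 + √13*√(-1*(-1464))))*(-1*(-1583065) - 3275613) = (7*136161 + (-4 + √13*√1464))*(1583065 - 3275613) = (953127 + (-4 + √13*(2*√366)))*(-1692548) = (953127 + (-4 + 2*√4758))*(-1692548) = (953123 + 2*√4758)*(-1692548) = -1613206427404 - 3385096*√4758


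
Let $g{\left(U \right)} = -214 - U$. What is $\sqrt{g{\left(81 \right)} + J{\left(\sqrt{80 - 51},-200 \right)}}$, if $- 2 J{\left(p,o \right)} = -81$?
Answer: $\frac{i \sqrt{1018}}{2} \approx 15.953 i$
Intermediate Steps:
$J{\left(p,o \right)} = \frac{81}{2}$ ($J{\left(p,o \right)} = \left(- \frac{1}{2}\right) \left(-81\right) = \frac{81}{2}$)
$\sqrt{g{\left(81 \right)} + J{\left(\sqrt{80 - 51},-200 \right)}} = \sqrt{\left(-214 - 81\right) + \frac{81}{2}} = \sqrt{-295 + \frac{81}{2}} = \sqrt{- \frac{509}{2}} = \frac{i \sqrt{1018}}{2}$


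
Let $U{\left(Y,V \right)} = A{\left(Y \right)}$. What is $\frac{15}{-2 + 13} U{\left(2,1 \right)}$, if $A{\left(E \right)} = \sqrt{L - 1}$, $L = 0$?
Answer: $\frac{15 i}{11} \approx 1.3636 i$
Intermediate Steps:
$A{\left(E \right)} = i$ ($A{\left(E \right)} = \sqrt{0 - 1} = \sqrt{-1} = i$)
$U{\left(Y,V \right)} = i$
$\frac{15}{-2 + 13} U{\left(2,1 \right)} = \frac{15}{-2 + 13} i = \frac{15}{11} i = 15 \cdot \frac{1}{11} i = \frac{15 i}{11}$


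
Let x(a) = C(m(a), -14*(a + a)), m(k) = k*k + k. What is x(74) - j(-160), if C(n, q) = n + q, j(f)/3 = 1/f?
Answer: 556483/160 ≈ 3478.0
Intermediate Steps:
j(f) = 3/f
m(k) = k + k**2 (m(k) = k**2 + k = k + k**2)
x(a) = -28*a + a*(1 + a) (x(a) = a*(1 + a) - 14*(a + a) = a*(1 + a) - 28*a = -28*a + a*(1 + a))
x(74) - j(-160) = 74*(-27 + 74) - 3/(-160) = 74*47 - 3*(-1)/160 = 3478 - 1*(-3/160) = 3478 + 3/160 = 556483/160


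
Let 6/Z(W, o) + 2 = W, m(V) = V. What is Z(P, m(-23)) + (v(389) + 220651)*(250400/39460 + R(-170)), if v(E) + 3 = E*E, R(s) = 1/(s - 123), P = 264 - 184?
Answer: 17729170556128/7515157 ≈ 2.3591e+6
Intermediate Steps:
P = 80
Z(W, o) = 6/(-2 + W)
R(s) = 1/(-123 + s)
v(E) = -3 + E² (v(E) = -3 + E*E = -3 + E²)
Z(P, m(-23)) + (v(389) + 220651)*(250400/39460 + R(-170)) = 6/(-2 + 80) + ((-3 + 389²) + 220651)*(250400/39460 + 1/(-123 - 170)) = 6/78 + ((-3 + 151321) + 220651)*(250400*(1/39460) + 1/(-293)) = 6*(1/78) + (151318 + 220651)*(12520/1973 - 1/293) = 1/13 + 371969*(3666387/578089) = 1/13 + 1363782306003/578089 = 17729170556128/7515157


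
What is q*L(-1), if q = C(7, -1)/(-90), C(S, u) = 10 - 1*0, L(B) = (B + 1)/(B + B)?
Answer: 0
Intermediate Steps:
L(B) = (1 + B)/(2*B) (L(B) = (1 + B)/((2*B)) = (1 + B)*(1/(2*B)) = (1 + B)/(2*B))
C(S, u) = 10 (C(S, u) = 10 + 0 = 10)
q = -⅑ (q = 10/(-90) = 10*(-1/90) = -⅑ ≈ -0.11111)
q*L(-1) = -(1 - 1)/(18*(-1)) = -(-1)*0/18 = -⅑*0 = 0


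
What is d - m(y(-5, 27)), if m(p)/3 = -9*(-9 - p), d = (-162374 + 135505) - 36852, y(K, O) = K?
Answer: -63829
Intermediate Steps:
d = -63721 (d = -26869 - 36852 = -63721)
m(p) = 243 + 27*p (m(p) = 3*(-9*(-9 - p)) = 3*(81 + 9*p) = 243 + 27*p)
d - m(y(-5, 27)) = -63721 - (243 + 27*(-5)) = -63721 - (243 - 135) = -63721 - 1*108 = -63721 - 108 = -63829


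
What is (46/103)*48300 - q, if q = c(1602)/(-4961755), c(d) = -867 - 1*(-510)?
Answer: 11024027222229/511060765 ≈ 21571.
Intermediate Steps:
c(d) = -357 (c(d) = -867 + 510 = -357)
q = 357/4961755 (q = -357/(-4961755) = -357*(-1/4961755) = 357/4961755 ≈ 7.1950e-5)
(46/103)*48300 - q = (46/103)*48300 - 1*357/4961755 = (46*(1/103))*48300 - 357/4961755 = (46/103)*48300 - 357/4961755 = 2221800/103 - 357/4961755 = 11024027222229/511060765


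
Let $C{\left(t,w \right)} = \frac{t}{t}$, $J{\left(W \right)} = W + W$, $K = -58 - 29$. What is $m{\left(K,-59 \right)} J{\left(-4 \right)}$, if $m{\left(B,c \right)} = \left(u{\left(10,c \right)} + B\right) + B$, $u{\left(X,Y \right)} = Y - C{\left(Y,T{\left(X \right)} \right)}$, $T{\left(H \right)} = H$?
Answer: $1872$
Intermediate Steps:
$K = -87$ ($K = -58 - 29 = -87$)
$J{\left(W \right)} = 2 W$
$C{\left(t,w \right)} = 1$
$u{\left(X,Y \right)} = -1 + Y$ ($u{\left(X,Y \right)} = Y - 1 = -1 + Y$)
$m{\left(B,c \right)} = -1 + c + 2 B$ ($m{\left(B,c \right)} = \left(\left(-1 + c\right) + B\right) + B = \left(-1 + B + c\right) + B = -1 + c + 2 B$)
$m{\left(K,-59 \right)} J{\left(-4 \right)} = \left(-1 - 59 + 2 \left(-87\right)\right) 2 \left(-4\right) = \left(-1 - 59 - 174\right) \left(-8\right) = \left(-234\right) \left(-8\right) = 1872$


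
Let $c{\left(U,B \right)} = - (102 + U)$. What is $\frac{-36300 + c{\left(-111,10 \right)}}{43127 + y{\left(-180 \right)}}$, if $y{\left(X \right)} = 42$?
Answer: $- \frac{36291}{43169} \approx -0.84067$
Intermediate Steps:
$c{\left(U,B \right)} = -102 - U$
$\frac{-36300 + c{\left(-111,10 \right)}}{43127 + y{\left(-180 \right)}} = \frac{-36300 - -9}{43127 + 42} = \frac{-36300 + \left(-102 + 111\right)}{43169} = \left(-36300 + 9\right) \frac{1}{43169} = \left(-36291\right) \frac{1}{43169} = - \frac{36291}{43169}$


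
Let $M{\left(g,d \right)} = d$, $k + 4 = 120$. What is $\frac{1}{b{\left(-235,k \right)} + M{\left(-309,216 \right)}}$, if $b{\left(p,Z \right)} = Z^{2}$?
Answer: $\frac{1}{13672} \approx 7.3142 \cdot 10^{-5}$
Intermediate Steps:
$k = 116$ ($k = -4 + 120 = 116$)
$\frac{1}{b{\left(-235,k \right)} + M{\left(-309,216 \right)}} = \frac{1}{116^{2} + 216} = \frac{1}{13456 + 216} = \frac{1}{13672}$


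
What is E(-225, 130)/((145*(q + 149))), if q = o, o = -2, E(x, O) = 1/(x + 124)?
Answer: -1/2152815 ≈ -4.6451e-7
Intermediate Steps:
E(x, O) = 1/(124 + x)
q = -2
E(-225, 130)/((145*(q + 149))) = 1/((124 - 225)*((145*(-2 + 149)))) = 1/((-101)*((145*147))) = -1/101/21315 = -1/101*1/21315 = -1/2152815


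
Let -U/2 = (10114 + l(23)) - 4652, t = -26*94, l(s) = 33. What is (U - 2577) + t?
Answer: -16011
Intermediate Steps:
t = -2444
U = -10990 (U = -2*((10114 + 33) - 4652) = -2*(10147 - 4652) = -2*5495 = -10990)
(U - 2577) + t = (-10990 - 2577) - 2444 = -13567 - 2444 = -16011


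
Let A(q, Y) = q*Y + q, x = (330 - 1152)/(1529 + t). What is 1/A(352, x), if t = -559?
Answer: 485/26048 ≈ 0.018619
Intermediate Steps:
x = -411/485 (x = (330 - 1152)/(1529 - 559) = -822/970 = -822*1/970 = -411/485 ≈ -0.84742)
A(q, Y) = q + Y*q (A(q, Y) = Y*q + q = q + Y*q)
1/A(352, x) = 1/(352*(1 - 411/485)) = 1/(352*(74/485)) = 1/(26048/485) = 485/26048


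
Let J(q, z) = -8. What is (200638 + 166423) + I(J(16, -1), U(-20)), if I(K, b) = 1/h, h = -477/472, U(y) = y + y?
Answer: 175087625/477 ≈ 3.6706e+5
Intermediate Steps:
U(y) = 2*y
h = -477/472 (h = -477*1/472 = -477/472 ≈ -1.0106)
I(K, b) = -472/477 (I(K, b) = 1/(-477/472) = -472/477)
(200638 + 166423) + I(J(16, -1), U(-20)) = (200638 + 166423) - 472/477 = 367061 - 472/477 = 175087625/477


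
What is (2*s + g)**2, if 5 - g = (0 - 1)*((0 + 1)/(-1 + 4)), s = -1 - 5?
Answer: 400/9 ≈ 44.444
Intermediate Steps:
s = -6
g = 16/3 (g = 5 - (0 - 1)*(0 + 1)/(-1 + 4) = 5 - (-1)*1/3 = 5 - (-1)*1*(1/3) = 5 - (-1)/3 = 5 - 1*(-1/3) = 5 + 1/3 = 16/3 ≈ 5.3333)
(2*s + g)**2 = (2*(-6) + 16/3)**2 = (-12 + 16/3)**2 = (-20/3)**2 = 400/9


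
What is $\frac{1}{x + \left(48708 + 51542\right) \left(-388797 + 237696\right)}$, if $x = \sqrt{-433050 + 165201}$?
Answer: $- \frac{1683097250}{25495347176618092261} - \frac{i \sqrt{29761}}{76486041529854276783} \approx -6.6016 \cdot 10^{-11} - 2.2555 \cdot 10^{-18} i$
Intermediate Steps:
$x = 3 i \sqrt{29761}$ ($x = \sqrt{-267849} = 3 i \sqrt{29761} \approx 517.54 i$)
$\frac{1}{x + \left(48708 + 51542\right) \left(-388797 + 237696\right)} = \frac{1}{3 i \sqrt{29761} + \left(48708 + 51542\right) \left(-388797 + 237696\right)} = \frac{1}{3 i \sqrt{29761} + 100250 \left(-151101\right)} = \frac{1}{3 i \sqrt{29761} - 15147875250} = \frac{1}{-15147875250 + 3 i \sqrt{29761}}$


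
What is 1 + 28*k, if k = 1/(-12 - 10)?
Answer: -3/11 ≈ -0.27273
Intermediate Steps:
k = -1/22 (k = 1/(-22) = -1/22 ≈ -0.045455)
1 + 28*k = 1 + 28*(-1/22) = 1 - 14/11 = -3/11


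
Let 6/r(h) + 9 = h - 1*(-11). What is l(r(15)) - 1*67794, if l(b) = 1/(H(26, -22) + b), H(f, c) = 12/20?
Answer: -5491229/81 ≈ -67793.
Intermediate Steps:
H(f, c) = ⅗ (H(f, c) = 12*(1/20) = ⅗)
r(h) = 6/(2 + h) (r(h) = 6/(-9 + (h - 1*(-11))) = 6/(-9 + (h + 11)) = 6/(-9 + (11 + h)) = 6/(2 + h))
l(b) = 1/(⅗ + b)
l(r(15)) - 1*67794 = 5/(3 + 5*(6/(2 + 15))) - 1*67794 = 5/(3 + 5*(6/17)) - 67794 = 5/(3 + 30/17) - 67794 = 5/(81/17) - 67794 = 5*(17/81) - 67794 = 85/81 - 67794 = -5491229/81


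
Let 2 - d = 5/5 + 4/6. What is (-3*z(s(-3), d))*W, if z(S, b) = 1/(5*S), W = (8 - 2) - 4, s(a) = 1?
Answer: -6/5 ≈ -1.2000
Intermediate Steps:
W = 2 (W = 6 - 4 = 2)
d = ⅓ (d = 2 - (5/5 + 4/6) = 2 - (5*(⅕) + 4*(⅙)) = 2 - (1 + ⅔) = 2 - 1*5/3 = 2 - 5/3 = ⅓ ≈ 0.33333)
z(S, b) = 1/(5*S)
(-3*z(s(-3), d))*W = -3/(5*1)*2 = -3/5*2 = -3*⅕*2 = -⅗*2 = -6/5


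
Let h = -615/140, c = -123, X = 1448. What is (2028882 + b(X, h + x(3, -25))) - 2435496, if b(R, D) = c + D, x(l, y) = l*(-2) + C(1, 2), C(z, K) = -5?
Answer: -11389067/28 ≈ -4.0675e+5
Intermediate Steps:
h = -123/28 (h = -615*1/140 = -123/28 ≈ -4.3929)
x(l, y) = -5 - 2*l (x(l, y) = l*(-2) - 5 = -2*l - 5 = -5 - 2*l)
b(R, D) = -123 + D
(2028882 + b(X, h + x(3, -25))) - 2435496 = (2028882 + (-123 + (-123/28 + (-5 - 2*3)))) - 2435496 = (2028882 + (-123 + (-123/28 + (-5 - 6)))) - 2435496 = (2028882 + (-123 + (-123/28 - 11))) - 2435496 = (2028882 + (-123 - 431/28)) - 2435496 = (2028882 - 3875/28) - 2435496 = 56804821/28 - 2435496 = -11389067/28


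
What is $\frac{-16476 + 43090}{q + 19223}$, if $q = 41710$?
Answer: $\frac{26614}{60933} \approx 0.43677$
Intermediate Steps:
$\frac{-16476 + 43090}{q + 19223} = \frac{-16476 + 43090}{41710 + 19223} = \frac{26614}{60933}$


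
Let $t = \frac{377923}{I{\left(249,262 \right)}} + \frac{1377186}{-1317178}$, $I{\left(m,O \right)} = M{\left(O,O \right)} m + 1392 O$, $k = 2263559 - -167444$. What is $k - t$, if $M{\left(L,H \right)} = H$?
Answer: $\frac{688350876262514473}{283155071838} \approx 2.431 \cdot 10^{6}$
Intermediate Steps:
$k = 2431003$ ($k = 2263559 + 167444 = 2431003$)
$I{\left(m,O \right)} = 1392 O + O m$ ($I{\left(m,O \right)} = O m + 1392 O = 1392 O + O m$)
$t = - \frac{47159120959}{283155071838}$ ($t = \frac{377923}{262 \left(1392 + 249\right)} + \frac{1377186}{-1317178} = \frac{377923}{262 \cdot 1641} + 1377186 \left(- \frac{1}{1317178}\right) = \frac{377923}{429942} - \frac{688593}{658589} = - \frac{47159120959}{283155071838} \approx -0.16655$)
$k - t = 2431003 - - \frac{47159120959}{283155071838} = 2431003 + \frac{47159120959}{283155071838} = \frac{688350876262514473}{283155071838}$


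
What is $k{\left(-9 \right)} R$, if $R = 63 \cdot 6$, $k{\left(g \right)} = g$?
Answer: $-3402$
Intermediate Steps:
$R = 378$
$k{\left(-9 \right)} R = \left(-9\right) 378 = -3402$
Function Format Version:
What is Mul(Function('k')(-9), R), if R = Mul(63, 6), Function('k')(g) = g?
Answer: -3402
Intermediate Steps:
R = 378
Mul(Function('k')(-9), R) = Mul(-9, 378) = -3402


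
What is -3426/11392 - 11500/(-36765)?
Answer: 505111/41882688 ≈ 0.012060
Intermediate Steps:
-3426/11392 - 11500/(-36765) = -3426*1/11392 - 11500*(-1/36765) = -1713/5696 + 2300/7353 = 505111/41882688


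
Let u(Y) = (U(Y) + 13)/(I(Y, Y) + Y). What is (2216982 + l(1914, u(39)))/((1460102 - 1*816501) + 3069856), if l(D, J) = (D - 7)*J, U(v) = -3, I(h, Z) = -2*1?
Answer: 82047404/137397909 ≈ 0.59715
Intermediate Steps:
I(h, Z) = -2
u(Y) = 10/(-2 + Y) (u(Y) = (-3 + 13)/(-2 + Y) = 10/(-2 + Y))
l(D, J) = J*(-7 + D) (l(D, J) = (-7 + D)*J = J*(-7 + D))
(2216982 + l(1914, u(39)))/((1460102 - 1*816501) + 3069856) = (2216982 + (10/(-2 + 39))*(-7 + 1914))/((1460102 - 1*816501) + 3069856) = (2216982 + (10/37)*1907)/((1460102 - 816501) + 3069856) = (2216982 + (10*(1/37))*1907)/(643601 + 3069856) = (2216982 + (10/37)*1907)/3713457 = (2216982 + 19070/37)*(1/3713457) = (82047404/37)*(1/3713457) = 82047404/137397909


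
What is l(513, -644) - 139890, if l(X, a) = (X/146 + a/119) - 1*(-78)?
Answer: -347018095/2482 ≈ -1.3981e+5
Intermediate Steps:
l(X, a) = 78 + a/119 + X/146 (l(X, a) = (X*(1/146) + a*(1/119)) + 78 = (X/146 + a/119) + 78 = (a/119 + X/146) + 78 = 78 + a/119 + X/146)
l(513, -644) - 139890 = (78 + (1/119)*(-644) + (1/146)*513) - 139890 = (78 - 92/17 + 513/146) - 139890 = 188885/2482 - 139890 = -347018095/2482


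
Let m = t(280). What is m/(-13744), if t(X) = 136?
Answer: -17/1718 ≈ -0.0098952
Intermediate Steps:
m = 136
m/(-13744) = 136/(-13744) = 136*(-1/13744) = -17/1718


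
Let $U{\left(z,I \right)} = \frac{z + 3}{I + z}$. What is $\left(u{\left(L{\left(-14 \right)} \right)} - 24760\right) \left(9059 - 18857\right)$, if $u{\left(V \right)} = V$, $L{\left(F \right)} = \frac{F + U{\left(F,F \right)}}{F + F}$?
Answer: $\frac{95096737641}{392} \approx 2.4259 \cdot 10^{8}$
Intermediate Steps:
$U{\left(z,I \right)} = \frac{3 + z}{I + z}$
$L{\left(F \right)} = \frac{F + \frac{3 + F}{2 F}}{2 F}$ ($L{\left(F \right)} = \frac{F + \frac{3 + F}{F + F}}{F + F} = \frac{F + \frac{3 + F}{2 F}}{2 F}$)
$\left(u{\left(L{\left(-14 \right)} \right)} - 24760\right) \left(9059 - 18857\right) = \left(\frac{3 - 14 + 2 \left(-14\right)^{2}}{4 \cdot 196} - 24760\right) \left(9059 - 18857\right) = \left(\frac{1}{4} \cdot \frac{1}{196} \left(3 - 14 + 2 \cdot 196\right) - 24760\right) \left(-9798\right) = \left(\frac{1}{4} \cdot \frac{1}{196} \left(3 - 14 + 392\right) - 24760\right) \left(-9798\right) = \left(\frac{1}{4} \cdot \frac{1}{196} \cdot 381 - 24760\right) \left(-9798\right) = \left(\frac{381}{784} - 24760\right) \left(-9798\right) = \left(- \frac{19411459}{784}\right) \left(-9798\right) = \frac{95096737641}{392}$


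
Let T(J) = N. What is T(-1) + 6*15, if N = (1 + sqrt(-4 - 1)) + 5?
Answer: 96 + I*sqrt(5) ≈ 96.0 + 2.2361*I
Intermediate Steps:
N = 6 + I*sqrt(5) (N = (1 + sqrt(-5)) + 5 = (1 + I*sqrt(5)) + 5 = 6 + I*sqrt(5) ≈ 6.0 + 2.2361*I)
T(J) = 6 + I*sqrt(5)
T(-1) + 6*15 = (6 + I*sqrt(5)) + 6*15 = (6 + I*sqrt(5)) + 90 = 96 + I*sqrt(5)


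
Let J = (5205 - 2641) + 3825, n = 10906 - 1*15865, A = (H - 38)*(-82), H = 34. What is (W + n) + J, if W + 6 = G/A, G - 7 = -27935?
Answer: 54893/41 ≈ 1338.9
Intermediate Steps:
G = -27928 (G = 7 - 27935 = -27928)
A = 328 (A = (34 - 38)*(-82) = -4*(-82) = 328)
W = -3737/41 (W = -6 - 27928/328 = -6 - 27928*1/328 = -6 - 3491/41 = -3737/41 ≈ -91.146)
n = -4959 (n = 10906 - 15865 = -4959)
J = 6389 (J = 2564 + 3825 = 6389)
(W + n) + J = (-3737/41 - 4959) + 6389 = -207056/41 + 6389 = 54893/41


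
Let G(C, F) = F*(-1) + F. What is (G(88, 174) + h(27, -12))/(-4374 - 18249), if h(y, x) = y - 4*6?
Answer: -1/7541 ≈ -0.00013261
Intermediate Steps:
h(y, x) = -24 + y (h(y, x) = y - 24 = -24 + y)
G(C, F) = 0 (G(C, F) = -F + F = 0)
(G(88, 174) + h(27, -12))/(-4374 - 18249) = (0 + (-24 + 27))/(-4374 - 18249) = (0 + 3)/(-22623) = 3*(-1/22623) = -1/7541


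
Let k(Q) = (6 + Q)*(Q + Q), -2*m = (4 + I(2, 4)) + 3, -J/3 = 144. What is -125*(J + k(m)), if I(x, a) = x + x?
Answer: 109375/2 ≈ 54688.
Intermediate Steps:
J = -432 (J = -3*144 = -432)
I(x, a) = 2*x
m = -11/2 (m = -((4 + 2*2) + 3)/2 = -((4 + 4) + 3)/2 = -(8 + 3)/2 = -½*11 = -11/2 ≈ -5.5000)
k(Q) = 2*Q*(6 + Q) (k(Q) = (6 + Q)*(2*Q) = 2*Q*(6 + Q))
-125*(J + k(m)) = -125*(-432 + 2*(-11/2)*(6 - 11/2)) = -125*(-432 + 2*(-11/2)*(½)) = -125*(-432 - 11/2) = -125*(-875/2) = 109375/2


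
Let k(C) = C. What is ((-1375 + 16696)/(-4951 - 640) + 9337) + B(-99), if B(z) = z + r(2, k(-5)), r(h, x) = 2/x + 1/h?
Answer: 516348961/55910 ≈ 9235.4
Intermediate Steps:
r(h, x) = 1/h + 2/x (r(h, x) = 2/x + 1/h = 1/h + 2/x)
B(z) = ⅒ + z (B(z) = z + (1/2 + 2/(-5)) = z + (½ + 2*(-⅕)) = z + (½ - ⅖) = z + ⅒ = ⅒ + z)
((-1375 + 16696)/(-4951 - 640) + 9337) + B(-99) = ((-1375 + 16696)/(-4951 - 640) + 9337) + (⅒ - 99) = (15321/(-5591) + 9337) - 989/10 = (15321*(-1/5591) + 9337) - 989/10 = (-15321/5591 + 9337) - 989/10 = 52187846/5591 - 989/10 = 516348961/55910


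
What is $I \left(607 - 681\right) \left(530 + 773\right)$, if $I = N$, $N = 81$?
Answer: $-7810182$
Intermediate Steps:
$I = 81$
$I \left(607 - 681\right) \left(530 + 773\right) = 81 \left(607 - 681\right) \left(530 + 773\right) = 81 \left(\left(-74\right) 1303\right) = 81 \left(-96422\right) = -7810182$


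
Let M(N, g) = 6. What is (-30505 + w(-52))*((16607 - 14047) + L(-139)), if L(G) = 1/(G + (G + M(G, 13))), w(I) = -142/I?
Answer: -42478619217/544 ≈ -7.8086e+7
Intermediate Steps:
L(G) = 1/(6 + 2*G) (L(G) = 1/(G + (G + 6)) = 1/(G + (6 + G)) = 1/(6 + 2*G))
(-30505 + w(-52))*((16607 - 14047) + L(-139)) = (-30505 - 142/(-52))*((16607 - 14047) + 1/(2*(3 - 139))) = (-30505 - 142*(-1/52))*(2560 + (½)/(-136)) = (-30505 + 71/26)*(2560 + (½)*(-1/136)) = -793059*(2560 - 1/272)/26 = -793059/26*696319/272 = -42478619217/544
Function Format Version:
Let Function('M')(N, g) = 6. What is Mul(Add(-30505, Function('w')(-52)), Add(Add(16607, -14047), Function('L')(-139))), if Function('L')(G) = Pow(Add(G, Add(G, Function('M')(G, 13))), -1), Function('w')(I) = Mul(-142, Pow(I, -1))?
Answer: Rational(-42478619217, 544) ≈ -7.8086e+7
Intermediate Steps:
Function('L')(G) = Pow(Add(6, Mul(2, G)), -1) (Function('L')(G) = Pow(Add(G, Add(G, 6)), -1) = Pow(Add(G, Add(6, G)), -1) = Pow(Add(6, Mul(2, G)), -1))
Mul(Add(-30505, Function('w')(-52)), Add(Add(16607, -14047), Function('L')(-139))) = Mul(Add(-30505, Mul(-142, Pow(-52, -1))), Add(Add(16607, -14047), Mul(Rational(1, 2), Pow(Add(3, -139), -1)))) = Mul(Add(-30505, Mul(-142, Rational(-1, 52))), Add(2560, Mul(Rational(1, 2), Pow(-136, -1)))) = Mul(Add(-30505, Rational(71, 26)), Add(2560, Mul(Rational(1, 2), Rational(-1, 136)))) = Mul(Rational(-793059, 26), Add(2560, Rational(-1, 272))) = Mul(Rational(-793059, 26), Rational(696319, 272)) = Rational(-42478619217, 544)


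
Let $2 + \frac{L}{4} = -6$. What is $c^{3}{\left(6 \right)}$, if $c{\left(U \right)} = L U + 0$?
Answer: $-7077888$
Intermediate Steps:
$L = -32$ ($L = -8 + 4 \left(-6\right) = -8 - 24 = -32$)
$c{\left(U \right)} = - 32 U$ ($c{\left(U \right)} = - 32 U + 0 = - 32 U$)
$c^{3}{\left(6 \right)} = \left(\left(-32\right) 6\right)^{3} = \left(-192\right)^{3} = -7077888$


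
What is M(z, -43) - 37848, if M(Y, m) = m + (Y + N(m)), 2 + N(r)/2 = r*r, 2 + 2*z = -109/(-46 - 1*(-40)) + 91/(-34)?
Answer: -1743703/51 ≈ -34190.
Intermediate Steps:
z = 344/51 (z = -1 + (-109/(-46 - 1*(-40)) + 91/(-34))/2 = -1 + (-109/(-46 + 40) + 91*(-1/34))/2 = -1 + (-109/(-6) - 91/34)/2 = -1 + (-109*(-⅙) - 91/34)/2 = -1 + (109/6 - 91/34)/2 = -1 + (½)*(790/51) = -1 + 395/51 = 344/51 ≈ 6.7451)
N(r) = -4 + 2*r² (N(r) = -4 + 2*(r*r) = -4 + 2*r²)
M(Y, m) = -4 + Y + m + 2*m² (M(Y, m) = m + (Y + (-4 + 2*m²)) = m + (-4 + Y + 2*m²) = -4 + Y + m + 2*m²)
M(z, -43) - 37848 = (-4 + 344/51 - 43 + 2*(-43)²) - 37848 = (-4 + 344/51 - 43 + 2*1849) - 37848 = (-4 + 344/51 - 43 + 3698) - 37848 = 186545/51 - 37848 = -1743703/51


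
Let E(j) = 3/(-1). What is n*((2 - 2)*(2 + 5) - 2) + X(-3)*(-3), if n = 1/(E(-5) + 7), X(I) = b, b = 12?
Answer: -73/2 ≈ -36.500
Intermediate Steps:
E(j) = -3 (E(j) = 3*(-1) = -3)
X(I) = 12
n = 1/4 (n = 1/(-3 + 7) = 1/4 ≈ 0.25000)
n*((2 - 2)*(2 + 5) - 2) + X(-3)*(-3) = ((2 - 2)*(2 + 5) - 2)/4 + 12*(-3) = (0*7 - 2)/4 - 36 = (0 - 2)/4 - 36 = (1/4)*(-2) - 36 = -1/2 - 36 = -73/2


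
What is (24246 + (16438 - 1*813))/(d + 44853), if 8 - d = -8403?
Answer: 39871/53264 ≈ 0.74855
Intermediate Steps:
d = 8411 (d = 8 - 1*(-8403) = 8 + 8403 = 8411)
(24246 + (16438 - 1*813))/(d + 44853) = (24246 + (16438 - 1*813))/(8411 + 44853) = (24246 + (16438 - 813))/53264 = (24246 + 15625)*(1/53264) = 39871*(1/53264) = 39871/53264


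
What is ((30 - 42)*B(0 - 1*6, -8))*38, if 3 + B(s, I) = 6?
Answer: -1368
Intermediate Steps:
B(s, I) = 3 (B(s, I) = -3 + 6 = 3)
((30 - 42)*B(0 - 1*6, -8))*38 = ((30 - 42)*3)*38 = -12*3*38 = -36*38 = -1368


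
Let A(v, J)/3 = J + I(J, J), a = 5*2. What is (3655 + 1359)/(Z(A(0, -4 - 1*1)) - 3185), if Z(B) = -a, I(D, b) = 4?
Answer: -5014/3195 ≈ -1.5693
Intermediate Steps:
a = 10
A(v, J) = 12 + 3*J (A(v, J) = 3*(J + 4) = 3*(4 + J) = 12 + 3*J)
Z(B) = -10 (Z(B) = -1*10 = -10)
(3655 + 1359)/(Z(A(0, -4 - 1*1)) - 3185) = (3655 + 1359)/(-10 - 3185) = 5014/(-3195) = 5014*(-1/3195) = -5014/3195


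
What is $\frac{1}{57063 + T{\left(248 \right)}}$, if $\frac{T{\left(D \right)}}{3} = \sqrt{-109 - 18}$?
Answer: $\frac{19021}{1085395704} - \frac{i \sqrt{127}}{1085395704} \approx 1.7524 \cdot 10^{-5} - 1.0383 \cdot 10^{-8} i$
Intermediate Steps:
$T{\left(D \right)} = 3 i \sqrt{127}$ ($T{\left(D \right)} = 3 \sqrt{-109 - 18} = 3 \sqrt{-127} = 3 i \sqrt{127}$)
$\frac{1}{57063 + T{\left(248 \right)}} = \frac{1}{57063 + 3 i \sqrt{127}}$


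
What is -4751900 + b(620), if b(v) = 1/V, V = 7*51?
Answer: -1696428299/357 ≈ -4.7519e+6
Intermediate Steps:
V = 357
b(v) = 1/357
-4751900 + b(620) = -4751900 + 1/357 = -1696428299/357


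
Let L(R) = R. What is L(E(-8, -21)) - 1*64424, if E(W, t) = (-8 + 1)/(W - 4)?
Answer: -773081/12 ≈ -64423.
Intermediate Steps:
E(W, t) = -7/(-4 + W)
L(E(-8, -21)) - 1*64424 = -7/(-4 - 8) - 1*64424 = -7/(-12) - 64424 = -7*(-1/12) - 64424 = 7/12 - 64424 = -773081/12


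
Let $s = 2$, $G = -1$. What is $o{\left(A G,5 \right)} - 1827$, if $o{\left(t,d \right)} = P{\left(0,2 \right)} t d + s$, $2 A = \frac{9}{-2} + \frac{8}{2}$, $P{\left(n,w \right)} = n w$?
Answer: $-1825$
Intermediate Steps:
$A = - \frac{1}{4}$ ($A = \frac{\frac{9}{-2} + \frac{8}{2}}{2} = \frac{9 \left(- \frac{1}{2}\right) + 8 \cdot \frac{1}{2}}{2} = \frac{- \frac{9}{2} + 4}{2} = \frac{1}{2} \left(- \frac{1}{2}\right) = - \frac{1}{4} \approx -0.25$)
$o{\left(t,d \right)} = 2$ ($o{\left(t,d \right)} = 0 \cdot 2 t d + 2 = 0 d t + 2 = 0 + 2 = 2$)
$o{\left(A G,5 \right)} - 1827 = 2 - 1827 = -1825$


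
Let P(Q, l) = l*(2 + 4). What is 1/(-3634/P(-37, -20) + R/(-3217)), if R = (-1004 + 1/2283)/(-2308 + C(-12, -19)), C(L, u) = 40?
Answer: 20821405185/630538688522 ≈ 0.033022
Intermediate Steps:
P(Q, l) = 6*l (P(Q, l) = l*6 = 6*l)
R = 2292131/5177844 (R = (-1004 + 1/2283)/(-2308 + 40) = (-1004 + 1/2283)/(-2268) = -2292131/2283*(-1/2268) = 2292131/5177844 ≈ 0.44268)
1/(-3634/P(-37, -20) + R/(-3217)) = 1/(-3634/(6*(-20)) + (2292131/5177844)/(-3217)) = 1/(-3634/(-120) + (2292131/5177844)*(-1/3217)) = 1/(-3634*(-1/120) - 2292131/16657124148) = 1/(1817/60 - 2292131/16657124148) = 1/(630538688522/20821405185) = 20821405185/630538688522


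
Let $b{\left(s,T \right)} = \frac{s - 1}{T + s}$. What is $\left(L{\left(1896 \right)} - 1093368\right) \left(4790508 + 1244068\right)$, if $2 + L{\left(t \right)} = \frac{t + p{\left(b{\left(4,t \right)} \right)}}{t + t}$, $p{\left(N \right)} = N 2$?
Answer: $- \frac{495181501854214439}{75050} \approx -6.598 \cdot 10^{12}$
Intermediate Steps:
$b{\left(s,T \right)} = \frac{-1 + s}{T + s}$
$p{\left(N \right)} = 2 N$
$L{\left(t \right)} = -2 + \frac{t + \frac{6}{4 + t}}{2 t}$ ($L{\left(t \right)} = -2 + \frac{t + 2 \frac{-1 + 4}{t + 4}}{t + t} = -2 + \frac{t + 2 \frac{1}{4 + t} 3}{2 t} = -2 + \left(t + 2 \frac{3}{4 + t}\right) \frac{1}{2 t} = -2 + \left(t + \frac{6}{4 + t}\right) \frac{1}{2 t} = -2 + \frac{t + \frac{6}{4 + t}}{2 t}$)
$\left(L{\left(1896 \right)} - 1093368\right) \left(4790508 + 1244068\right) = \left(\frac{3 \left(2 - 1896 \left(4 + 1896\right)\right)}{2 \cdot 1896 \left(4 + 1896\right)} - 1093368\right) \left(4790508 + 1244068\right) = \left(\frac{3}{2} \cdot \frac{1}{1896} \cdot \frac{1}{1900} \left(2 - 1896 \cdot 1900\right) - 1093368\right) 6034576 = \left(\frac{3}{2} \cdot \frac{1}{1896} \cdot \frac{1}{1900} \left(2 - 3602400\right) - 1093368\right) 6034576 = \left(\frac{3}{2} \cdot \frac{1}{1896} \cdot \frac{1}{1900} \left(-3602398\right) - 1093368\right) 6034576 = \left(- \frac{1801199}{1200800} - 1093368\right) 6034576 = \left(- \frac{1312918095599}{1200800}\right) 6034576 = - \frac{495181501854214439}{75050}$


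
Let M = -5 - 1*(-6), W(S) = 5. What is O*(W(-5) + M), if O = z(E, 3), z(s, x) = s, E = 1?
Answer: 6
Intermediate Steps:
M = 1 (M = -5 + 6 = 1)
O = 1
O*(W(-5) + M) = 1*(5 + 1) = 1*6 = 6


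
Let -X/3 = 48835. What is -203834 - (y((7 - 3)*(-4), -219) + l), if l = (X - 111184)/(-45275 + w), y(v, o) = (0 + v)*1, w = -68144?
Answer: -23117091431/113419 ≈ -2.0382e+5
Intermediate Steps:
X = -146505 (X = -3*48835 = -146505)
y(v, o) = v (y(v, o) = v*1 = v)
l = 257689/113419 (l = (-146505 - 111184)/(-45275 - 68144) = -257689/(-113419) = -257689*(-1/113419) = 257689/113419 ≈ 2.2720)
-203834 - (y((7 - 3)*(-4), -219) + l) = -203834 - ((7 - 3)*(-4) + 257689/113419) = -203834 - (4*(-4) + 257689/113419) = -203834 - (-16 + 257689/113419) = -203834 - 1*(-1557015/113419) = -203834 + 1557015/113419 = -23117091431/113419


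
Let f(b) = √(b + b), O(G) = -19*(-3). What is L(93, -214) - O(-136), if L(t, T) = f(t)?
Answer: -57 + √186 ≈ -43.362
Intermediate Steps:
O(G) = 57
f(b) = √2*√b (f(b) = √(2*b) = √2*√b)
L(t, T) = √2*√t
L(93, -214) - O(-136) = √2*√93 - 1*57 = √186 - 57 = -57 + √186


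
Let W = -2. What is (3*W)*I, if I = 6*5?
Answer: -180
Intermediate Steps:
I = 30
(3*W)*I = (3*(-2))*30 = -6*30 = -180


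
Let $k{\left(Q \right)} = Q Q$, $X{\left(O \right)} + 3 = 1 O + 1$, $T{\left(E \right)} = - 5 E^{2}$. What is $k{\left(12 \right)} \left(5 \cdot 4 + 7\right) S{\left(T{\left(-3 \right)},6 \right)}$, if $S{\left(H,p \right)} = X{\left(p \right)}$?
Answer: $15552$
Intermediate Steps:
$X{\left(O \right)} = -2 + O$ ($X{\left(O \right)} = -3 + \left(1 O + 1\right) = -3 + \left(O + 1\right) = -3 + \left(1 + O\right) = -2 + O$)
$k{\left(Q \right)} = Q^{2}$
$S{\left(H,p \right)} = -2 + p$
$k{\left(12 \right)} \left(5 \cdot 4 + 7\right) S{\left(T{\left(-3 \right)},6 \right)} = 12^{2} \left(5 \cdot 4 + 7\right) \left(-2 + 6\right) = 144 \left(20 + 7\right) 4 = 144 \cdot 27 \cdot 4 = 3888 \cdot 4 = 15552$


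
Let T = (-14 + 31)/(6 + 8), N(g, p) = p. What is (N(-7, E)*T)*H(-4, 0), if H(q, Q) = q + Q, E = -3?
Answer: 102/7 ≈ 14.571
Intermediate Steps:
H(q, Q) = Q + q
T = 17/14 ≈ 1.2143
(N(-7, E)*T)*H(-4, 0) = (-3*17/14)*(0 - 4) = -51/14*(-4) = 102/7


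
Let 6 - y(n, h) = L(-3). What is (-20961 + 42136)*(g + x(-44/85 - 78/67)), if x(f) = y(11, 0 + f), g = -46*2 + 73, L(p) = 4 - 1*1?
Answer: -338800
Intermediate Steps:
L(p) = 3 (L(p) = 4 - 1 = 3)
y(n, h) = 3 (y(n, h) = 6 - 1*3 = 6 - 3 = 3)
g = -19 (g = -92 + 73 = -19)
x(f) = 3
(-20961 + 42136)*(g + x(-44/85 - 78/67)) = (-20961 + 42136)*(-19 + 3) = 21175*(-16) = -338800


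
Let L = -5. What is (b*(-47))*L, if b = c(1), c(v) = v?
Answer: 235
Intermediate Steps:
b = 1
(b*(-47))*L = (1*(-47))*(-5) = -47*(-5) = 235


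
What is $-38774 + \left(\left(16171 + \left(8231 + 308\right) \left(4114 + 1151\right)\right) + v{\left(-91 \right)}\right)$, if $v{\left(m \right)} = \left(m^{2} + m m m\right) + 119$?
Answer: $44190061$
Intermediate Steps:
$v{\left(m \right)} = 119 + m^{2} + m^{3}$ ($v{\left(m \right)} = \left(m^{2} + m^{2} m\right) + 119 = \left(m^{2} + m^{3}\right) + 119 = 119 + m^{2} + m^{3}$)
$-38774 + \left(\left(16171 + \left(8231 + 308\right) \left(4114 + 1151\right)\right) + v{\left(-91 \right)}\right) = -38774 + \left(\left(16171 + \left(8231 + 308\right) \left(4114 + 1151\right)\right) + \left(119 + \left(-91\right)^{2} + \left(-91\right)^{3}\right)\right) = -38774 + \left(\left(16171 + 8539 \cdot 5265\right) + \left(119 + 8281 - 753571\right)\right) = -38774 + \left(\left(16171 + 44957835\right) - 745171\right) = -38774 + \left(44974006 - 745171\right) = -38774 + 44228835 = 44190061$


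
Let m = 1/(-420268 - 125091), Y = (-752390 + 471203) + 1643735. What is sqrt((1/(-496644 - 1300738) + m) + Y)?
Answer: sqrt(1309174555864442721700379215854)/980218450138 ≈ 1167.3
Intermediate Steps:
Y = 1362548 (Y = -281187 + 1643735 = 1362548)
m = -1/545359 (m = 1/(-545359) = -1/545359 ≈ -1.8337e-6)
sqrt((1/(-496644 - 1300738) + m) + Y) = sqrt((1/(-496644 - 1300738) - 1/545359) + 1362548) = sqrt((1/(-1797382) - 1/545359) + 1362548) = sqrt((-1/1797382 - 1/545359) + 1362548) = sqrt(-2342741/980218450138 + 1362548) = sqrt(1335594688796288883/980218450138) = sqrt(1309174555864442721700379215854)/980218450138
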